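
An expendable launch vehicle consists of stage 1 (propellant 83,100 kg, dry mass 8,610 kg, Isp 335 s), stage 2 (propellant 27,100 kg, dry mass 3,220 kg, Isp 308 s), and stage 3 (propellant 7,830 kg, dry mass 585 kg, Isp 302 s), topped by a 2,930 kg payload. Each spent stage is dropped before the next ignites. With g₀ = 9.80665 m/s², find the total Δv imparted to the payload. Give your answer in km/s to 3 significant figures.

Ignition mass of stage 1 = 83,100+8,610 + 27,100+3,220 + 7,830+585 + 2,930 = 133,375 kg.
Stage 1: m₀ = 133,375 kg, m_f = 133,375 − 83,100 = 50,275 kg; Δv = 335×9.80665×ln(2.653) = 3285.2×0.9757 ≈ 3205 m/s.
Stage 2: m₀ = 41,665 kg, m_f = 41,665 − 27,100 = 14,565 kg; Δv = 308×9.80665×ln(2.861) = 3020.4×1.0510 ≈ 3175 m/s.
Stage 3: m₀ = 11,345 kg, m_f = 11,345 − 7,830 = 3,515 kg; Δv = 302×9.80665×ln(3.228) = 2961.6×1.1717 ≈ 3470 m/s.
Total Δv = 3205 + 3175 + 3470 = 9850 m/s.

Δv ≈ 9.85 km/s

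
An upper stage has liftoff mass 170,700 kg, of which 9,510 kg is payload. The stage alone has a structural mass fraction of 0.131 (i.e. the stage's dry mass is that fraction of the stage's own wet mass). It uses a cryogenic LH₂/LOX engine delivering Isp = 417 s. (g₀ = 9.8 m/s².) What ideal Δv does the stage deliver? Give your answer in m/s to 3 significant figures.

Stage wet mass = m₀ − payload = 170,700 − 9,510 = 161,190 kg.
Stage dry mass = ε × stage wet mass = 0.131 × 161,190 = 21,115.9 kg.
Burnout mass m_f = stage dry + payload = 21,115.9 + 9,510 = 30,625.9 kg.
v_e = Isp · g₀ = 417 × 9.8 = 4086.6 m/s.
By the Tsiolkovsky rocket equation, Δv = v_e · ln(170,700/30,625.9) = 4086.6 × ln(5.574) = 4086.6 × 1.7181 ≈ 7021 m/s.

Δv ≈ 7020 m/s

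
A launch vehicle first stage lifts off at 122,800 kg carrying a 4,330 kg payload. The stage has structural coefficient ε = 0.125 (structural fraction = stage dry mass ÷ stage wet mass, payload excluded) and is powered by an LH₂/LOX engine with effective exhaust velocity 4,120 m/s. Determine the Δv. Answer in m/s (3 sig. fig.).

Δv ≈ 7660 m/s

Stage wet mass = m₀ − payload = 122,800 − 4,330 = 118,470 kg.
Stage dry mass = ε × stage wet mass = 0.125 × 118,470 = 14,808.8 kg.
Burnout mass m_f = stage dry + payload = 14,808.8 + 4,330 = 19,138.8 kg.
By the Tsiolkovsky rocket equation, Δv = v_e · ln(122,800/19,138.8) = 4120.0 × ln(6.416) = 4120.0 × 1.8588 ≈ 7658 m/s.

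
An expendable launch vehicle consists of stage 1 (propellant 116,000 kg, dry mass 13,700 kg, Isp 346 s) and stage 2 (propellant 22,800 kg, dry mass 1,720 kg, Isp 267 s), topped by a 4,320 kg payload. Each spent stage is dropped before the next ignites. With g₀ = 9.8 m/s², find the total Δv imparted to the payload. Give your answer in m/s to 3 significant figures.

Δv ≈ 8550 m/s

Ignition mass of stage 1 = 116,000+13,700 + 22,800+1,720 + 4,320 = 158,540 kg.
Stage 1: m₀ = 158,540 kg, m_f = 158,540 − 116,000 = 42,540 kg; Δv = 346×9.8×ln(3.727) = 3390.8×1.3156 ≈ 4461 m/s.
Stage 2: m₀ = 28,840 kg, m_f = 28,840 − 22,800 = 6,040 kg; Δv = 267×9.8×ln(4.775) = 2616.6×1.5634 ≈ 4091 m/s.
Total Δv = 4461 + 4091 = 8552 m/s.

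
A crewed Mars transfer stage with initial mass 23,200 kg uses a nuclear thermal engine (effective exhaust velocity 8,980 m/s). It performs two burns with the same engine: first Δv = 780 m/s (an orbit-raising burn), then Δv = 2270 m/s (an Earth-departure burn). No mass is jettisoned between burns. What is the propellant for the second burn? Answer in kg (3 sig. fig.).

After the first burn: m = 23200 × exp(−780/8980.0) = 23200 × 0.91681 = 21,270 kg.
After the second burn: m = 21,270 × exp(−2270/8980.0) = 21,270 × 0.77664 = 16,519.1 kg.
Second-burn propellant = 21,270 − 16,519.1 = 4,750.9 kg.

propellant for the second burn ≈ 4750 kg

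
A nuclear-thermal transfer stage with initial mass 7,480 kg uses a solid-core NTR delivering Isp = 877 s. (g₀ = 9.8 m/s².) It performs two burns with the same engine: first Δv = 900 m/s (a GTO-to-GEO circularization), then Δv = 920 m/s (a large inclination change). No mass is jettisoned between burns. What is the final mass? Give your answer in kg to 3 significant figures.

v_e = Isp · g₀ = 877 × 9.8 = 8594.6 m/s.
After the first burn: m = 7480 × exp(−900/8594.6) = 7480 × 0.90058 = 6,736.34 kg.
After the second burn: m = 6,736.34 × exp(−920/8594.6) = 6,736.34 × 0.89849 = 6,052.53 kg.

final mass ≈ 6050 kg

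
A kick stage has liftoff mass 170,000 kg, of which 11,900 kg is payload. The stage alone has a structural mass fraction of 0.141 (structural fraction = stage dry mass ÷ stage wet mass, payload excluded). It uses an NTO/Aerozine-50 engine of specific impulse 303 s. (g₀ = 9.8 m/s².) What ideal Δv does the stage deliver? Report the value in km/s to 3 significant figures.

Δv ≈ 4.76 km/s

Stage wet mass = m₀ − payload = 170,000 − 11,900 = 158,100 kg.
Stage dry mass = ε × stage wet mass = 0.141 × 158,100 = 22,292.1 kg.
Burnout mass m_f = stage dry + payload = 22,292.1 + 11,900 = 34,192.1 kg.
v_e = Isp · g₀ = 303 × 9.8 = 2969.4 m/s.
Δv = v_e · ln(170,000/34,192.1) = 2969.4 × ln(4.972) = 2969.4 × 1.6038 ≈ 4762 m/s.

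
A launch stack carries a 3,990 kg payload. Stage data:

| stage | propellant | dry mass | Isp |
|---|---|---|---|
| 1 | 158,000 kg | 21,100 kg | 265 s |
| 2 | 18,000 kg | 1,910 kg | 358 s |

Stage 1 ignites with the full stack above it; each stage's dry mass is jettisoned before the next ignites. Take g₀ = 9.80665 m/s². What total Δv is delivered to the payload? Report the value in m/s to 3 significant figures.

Ignition mass of stage 1 = 158,000+21,100 + 18,000+1,910 + 3,990 = 203,000 kg.
Stage 1: m₀ = 203,000 kg, m_f = 203,000 − 158,000 = 45,000 kg; Δv = 265×9.80665×ln(4.511) = 2598.8×1.5065 ≈ 3915 m/s.
Stage 2: m₀ = 23,900 kg, m_f = 23,900 − 18,000 = 5,900 kg; Δv = 358×9.80665×ln(4.051) = 3510.8×1.3989 ≈ 4911 m/s.
Total Δv = 3915 + 4911 = 8826 m/s.

Δv ≈ 8830 m/s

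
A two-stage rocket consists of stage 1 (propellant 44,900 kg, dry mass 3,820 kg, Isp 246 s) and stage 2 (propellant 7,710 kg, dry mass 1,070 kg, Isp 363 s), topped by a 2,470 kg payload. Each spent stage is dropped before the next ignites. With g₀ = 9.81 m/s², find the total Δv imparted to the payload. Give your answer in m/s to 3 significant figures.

Ignition mass of stage 1 = 44,900+3,820 + 7,710+1,070 + 2,470 = 59,970 kg.
Stage 1: m₀ = 59,970 kg, m_f = 59,970 − 44,900 = 15,070 kg; Δv = 246×9.81×ln(3.979) = 2413.3×1.3811 ≈ 3333 m/s.
Stage 2: m₀ = 11,250 kg, m_f = 11,250 − 7,710 = 3,540 kg; Δv = 363×9.81×ln(3.178) = 3561.0×1.1562 ≈ 4117 m/s.
Total Δv = 3333 + 4117 = 7450 m/s.

Δv ≈ 7450 m/s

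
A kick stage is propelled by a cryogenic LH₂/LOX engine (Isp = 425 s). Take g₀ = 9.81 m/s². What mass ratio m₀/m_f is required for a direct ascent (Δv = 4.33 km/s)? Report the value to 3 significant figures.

mass ratio ≈ 2.83

v_e = Isp · g₀ = 425 × 9.81 = 4169.2 m/s.
m₀/m_f = exp(Δv / v_e) = exp(4330 / 4169.2) = exp(1.0386) = 2.8251.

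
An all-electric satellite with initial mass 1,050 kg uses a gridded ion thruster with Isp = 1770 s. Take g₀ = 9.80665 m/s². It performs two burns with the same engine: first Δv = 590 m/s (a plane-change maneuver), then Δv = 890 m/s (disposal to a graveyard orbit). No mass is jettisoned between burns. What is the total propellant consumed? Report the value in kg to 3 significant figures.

total propellant consumed ≈ 85.8 kg

v_e = Isp · g₀ = 1770 × 9.80665 = 17357.8 m/s.
After the first burn: m = 1050 × exp(−590/17357.8) = 1050 × 0.96658 = 1,014.91 kg.
After the second burn: m = 1,014.91 × exp(−890/17357.8) = 1,014.91 × 0.95002 = 964.185 kg.
Total propellant = m₀ − m_final = 1050 − 964.185 = 85.815 kg.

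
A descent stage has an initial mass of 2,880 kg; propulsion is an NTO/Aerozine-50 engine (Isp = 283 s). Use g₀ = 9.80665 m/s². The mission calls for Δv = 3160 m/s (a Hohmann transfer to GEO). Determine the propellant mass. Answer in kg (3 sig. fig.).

propellant mass ≈ 1960 kg

v_e = Isp · g₀ = 283 × 9.80665 = 2775.3 m/s.
Using Δv = v_e ln(m₀/m_f): m₀/m_f = exp(Δv / v_e) = exp(3160 / 2775.3) = exp(1.1386) = 3.1225.
m_f = 2,880 / 3.1225 = 922.338 kg, so propellant = m₀ − m_f = 2,880 − 922.338 = 1,957.662 kg.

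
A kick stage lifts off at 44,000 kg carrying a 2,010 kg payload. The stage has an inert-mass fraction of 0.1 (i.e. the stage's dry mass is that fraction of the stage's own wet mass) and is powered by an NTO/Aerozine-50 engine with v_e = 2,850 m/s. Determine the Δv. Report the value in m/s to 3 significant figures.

Stage wet mass = m₀ − payload = 44,000 − 2,010 = 41,990 kg.
Stage dry mass = ε × stage wet mass = 0.1 × 41,990 = 4,199 kg.
Burnout mass m_f = stage dry + payload = 4,199 + 2,010 = 6,209 kg.
Δv = v_e · ln(44,000/6,209) = 2850.0 × ln(7.086) = 2850.0 × 1.9582 ≈ 5581 m/s.

Δv ≈ 5580 m/s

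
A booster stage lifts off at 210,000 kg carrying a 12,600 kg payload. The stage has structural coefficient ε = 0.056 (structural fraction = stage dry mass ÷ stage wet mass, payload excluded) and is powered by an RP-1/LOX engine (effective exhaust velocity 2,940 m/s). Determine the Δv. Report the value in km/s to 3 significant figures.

Δv ≈ 6.42 km/s

Stage wet mass = m₀ − payload = 210,000 − 12,600 = 197,400 kg.
Stage dry mass = ε × stage wet mass = 0.056 × 197,400 = 11,054.4 kg.
Burnout mass m_f = stage dry + payload = 11,054.4 + 12,600 = 23,654.4 kg.
From the ideal rocket equation, Δv = v_e · ln(210,000/23,654.4) = 2940.0 × ln(8.878) = 2940.0 × 2.1836 ≈ 6420 m/s.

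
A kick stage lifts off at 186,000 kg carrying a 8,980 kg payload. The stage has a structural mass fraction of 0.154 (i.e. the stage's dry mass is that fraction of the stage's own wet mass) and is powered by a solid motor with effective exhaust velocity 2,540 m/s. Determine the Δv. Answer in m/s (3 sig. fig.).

Δv ≈ 4150 m/s

Stage wet mass = m₀ − payload = 186,000 − 8,980 = 177,020 kg.
Stage dry mass = ε × stage wet mass = 0.154 × 177,020 = 27,261.1 kg.
Burnout mass m_f = stage dry + payload = 27,261.1 + 8,980 = 36,241.1 kg.
Using Δv = v_e ln(m₀/m_f): Δv = v_e · ln(186,000/36,241.1) = 2540.0 × ln(5.132) = 2540.0 × 1.6356 ≈ 4154 m/s.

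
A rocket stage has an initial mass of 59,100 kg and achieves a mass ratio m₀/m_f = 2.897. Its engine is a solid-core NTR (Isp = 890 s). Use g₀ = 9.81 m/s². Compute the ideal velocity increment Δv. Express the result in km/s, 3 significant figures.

Δv ≈ 9.29 km/s

v_e = Isp · g₀ = 890 × 9.81 = 8730.9 m/s.
By the Tsiolkovsky rocket equation, Δv = v_e · ln(2.897) = 8730.9 × 1.0637 ≈ 9286.8 m/s.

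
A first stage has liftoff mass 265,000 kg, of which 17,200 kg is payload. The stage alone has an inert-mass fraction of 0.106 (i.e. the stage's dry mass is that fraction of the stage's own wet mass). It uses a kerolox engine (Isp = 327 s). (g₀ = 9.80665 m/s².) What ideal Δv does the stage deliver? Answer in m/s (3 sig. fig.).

Stage wet mass = m₀ − payload = 265,000 − 17,200 = 247,800 kg.
Stage dry mass = ε × stage wet mass = 0.106 × 247,800 = 26,266.8 kg.
Burnout mass m_f = stage dry + payload = 26,266.8 + 17,200 = 43,466.8 kg.
v_e = Isp · g₀ = 327 × 9.80665 = 3206.8 m/s.
Δv = v_e · ln(265,000/43,466.8) = 3206.8 × ln(6.097) = 3206.8 × 1.8077 ≈ 5797 m/s.

Δv ≈ 5800 m/s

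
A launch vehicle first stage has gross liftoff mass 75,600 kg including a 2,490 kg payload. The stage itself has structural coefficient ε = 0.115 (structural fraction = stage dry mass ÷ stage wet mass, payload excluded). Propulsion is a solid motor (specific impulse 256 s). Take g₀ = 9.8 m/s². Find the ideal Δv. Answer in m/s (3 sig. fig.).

Stage wet mass = m₀ − payload = 75,600 − 2,490 = 73,110 kg.
Stage dry mass = ε × stage wet mass = 0.115 × 73,110 = 8,407.65 kg.
Burnout mass m_f = stage dry + payload = 8,407.65 + 2,490 = 10,897.65 kg.
v_e = Isp · g₀ = 256 × 9.8 = 2508.8 m/s.
By the Tsiolkovsky rocket equation, Δv = v_e · ln(75,600/10,897.65) = 2508.8 × ln(6.937) = 2508.8 × 1.9369 ≈ 4859 m/s.

Δv ≈ 4860 m/s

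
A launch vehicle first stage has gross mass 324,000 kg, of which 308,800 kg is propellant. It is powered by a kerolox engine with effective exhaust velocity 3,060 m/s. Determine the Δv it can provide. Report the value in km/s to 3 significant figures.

Δv ≈ 9.36 km/s

m_f = m₀ − m_prop = 324,000 − 308,800 = 15,200 kg.
From the ideal rocket equation, Δv = v_e · ln(m₀/m_f) = 3060.0 × ln(21.32) = 3060.0 × 3.0594 ≈ 9361.9 m/s.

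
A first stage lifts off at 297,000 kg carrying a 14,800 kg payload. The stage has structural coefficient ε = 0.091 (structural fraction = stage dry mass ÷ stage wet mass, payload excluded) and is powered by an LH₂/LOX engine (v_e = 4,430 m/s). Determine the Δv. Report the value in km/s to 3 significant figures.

Δv ≈ 8.83 km/s

Stage wet mass = m₀ − payload = 297,000 − 14,800 = 282,200 kg.
Stage dry mass = ε × stage wet mass = 0.091 × 282,200 = 25,680.2 kg.
Burnout mass m_f = stage dry + payload = 25,680.2 + 14,800 = 40,480.2 kg.
Using Δv = v_e ln(m₀/m_f): Δv = v_e · ln(297,000/40,480.2) = 4430.0 × ln(7.337) = 4430.0 × 1.9929 ≈ 8829 m/s.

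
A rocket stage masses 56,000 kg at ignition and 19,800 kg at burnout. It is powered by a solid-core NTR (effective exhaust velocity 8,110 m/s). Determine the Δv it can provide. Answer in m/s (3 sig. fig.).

Δv ≈ 8430 m/s

Δv = v_e · ln(m₀/m_f) = 8110.0 × ln(2.828) = 8110.0 × 1.0397 ≈ 8431.7 m/s.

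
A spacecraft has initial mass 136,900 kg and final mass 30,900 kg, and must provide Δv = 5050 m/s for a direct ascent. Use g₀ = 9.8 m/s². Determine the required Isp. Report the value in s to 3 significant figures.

Isp ≈ 346 s

ln(m₀/m_f) = ln(136900/30900) = ln(4.43) = 1.4885.
From the ideal rocket equation, v_e = Δv / ln(m₀/m_f) = 5050 / 1.4885 = 3392.7 m/s.
Isp = v_e / g₀ = 3392.7 / 9.8 = 346.2 s.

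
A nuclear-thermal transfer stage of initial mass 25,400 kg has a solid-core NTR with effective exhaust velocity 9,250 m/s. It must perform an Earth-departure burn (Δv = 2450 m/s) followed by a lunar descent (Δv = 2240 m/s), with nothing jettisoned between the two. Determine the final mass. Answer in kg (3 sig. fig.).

After the first burn: m = 25400 × exp(−2450/9250.0) = 25400 × 0.76731 = 19,489.7 kg.
After the second burn: m = 19,489.7 × exp(−2240/9250.0) = 19,489.7 × 0.78493 = 15,298.1 kg.

final mass ≈ 15300 kg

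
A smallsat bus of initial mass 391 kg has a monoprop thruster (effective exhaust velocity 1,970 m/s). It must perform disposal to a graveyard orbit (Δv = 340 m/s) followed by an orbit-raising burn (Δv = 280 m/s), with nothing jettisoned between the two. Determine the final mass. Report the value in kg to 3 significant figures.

final mass ≈ 285 kg

After the first burn: m = 391 × exp(−340/1970.0) = 391 × 0.84148 = 329.019 kg.
After the second burn: m = 329.019 × exp(−280/1970.0) = 329.019 × 0.86751 = 285.427 kg.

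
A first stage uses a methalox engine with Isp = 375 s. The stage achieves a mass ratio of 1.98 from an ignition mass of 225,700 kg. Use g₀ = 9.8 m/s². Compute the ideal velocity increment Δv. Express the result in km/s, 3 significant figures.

Δv ≈ 2.51 km/s

v_e = Isp · g₀ = 375 × 9.8 = 3675.0 m/s.
Δv = v_e · ln(1.98) = 3675.0 × 0.6831 ≈ 2510.4 m/s.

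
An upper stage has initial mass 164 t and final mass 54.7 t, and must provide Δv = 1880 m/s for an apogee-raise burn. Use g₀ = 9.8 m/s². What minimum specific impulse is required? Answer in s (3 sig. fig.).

ln(m₀/m_f) = ln(164000/54700) = ln(2.998) = 1.0980.
By the Tsiolkovsky rocket equation, v_e = Δv / ln(m₀/m_f) = 1880 / 1.0980 = 1712.2 m/s.
Isp = v_e / g₀ = 1712.2 / 9.8 = 174.7 s.

Isp ≈ 175 s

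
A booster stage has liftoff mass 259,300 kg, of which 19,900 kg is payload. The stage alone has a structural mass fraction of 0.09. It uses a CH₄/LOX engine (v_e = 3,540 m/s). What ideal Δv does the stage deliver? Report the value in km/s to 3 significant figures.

Stage wet mass = m₀ − payload = 259,300 − 19,900 = 239,400 kg.
Stage dry mass = ε × stage wet mass = 0.09 × 239,400 = 21,546 kg.
Burnout mass m_f = stage dry + payload = 21,546 + 19,900 = 41,446 kg.
From the ideal rocket equation, Δv = v_e · ln(259,300/41,446) = 3540.0 × ln(6.256) = 3540.0 × 1.8336 ≈ 6491 m/s.

Δv ≈ 6.49 km/s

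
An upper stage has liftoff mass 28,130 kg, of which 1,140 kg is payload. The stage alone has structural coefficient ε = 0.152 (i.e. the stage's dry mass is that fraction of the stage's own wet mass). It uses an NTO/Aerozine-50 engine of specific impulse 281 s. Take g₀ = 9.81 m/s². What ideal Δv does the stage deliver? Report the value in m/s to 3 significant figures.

Stage wet mass = m₀ − payload = 28,130 − 1,140 = 26,990 kg.
Stage dry mass = ε × stage wet mass = 0.152 × 26,990 = 4,102.48 kg.
Burnout mass m_f = stage dry + payload = 4,102.48 + 1,140 = 5,242.48 kg.
v_e = Isp · g₀ = 281 × 9.81 = 2756.6 m/s.
Δv = v_e · ln(28,130/5,242.48) = 2756.6 × ln(5.366) = 2756.6 × 1.6800 ≈ 4631 m/s.

Δv ≈ 4630 m/s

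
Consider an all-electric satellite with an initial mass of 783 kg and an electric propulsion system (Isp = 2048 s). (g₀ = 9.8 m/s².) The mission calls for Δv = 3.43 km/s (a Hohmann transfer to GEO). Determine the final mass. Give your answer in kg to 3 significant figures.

final mass ≈ 660 kg

v_e = Isp · g₀ = 2048 × 9.8 = 20070.4 m/s.
m₀/m_f = exp(Δv / v_e) = exp(3430 / 20070.4) = exp(0.1709) = 1.1864.
m_f = m₀ / 1.1864 = 783 / 1.1864 = 659.98 kg.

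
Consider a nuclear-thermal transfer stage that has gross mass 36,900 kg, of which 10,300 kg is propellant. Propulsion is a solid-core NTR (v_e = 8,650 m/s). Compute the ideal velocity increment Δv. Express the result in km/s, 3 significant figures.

m_f = m₀ − m_prop = 36,900 − 10,300 = 26,600 kg.
Rocket equation: Δv = v_e · ln(m₀/m_f) = 8650.0 × ln(1.387) = 8650.0 × 0.3273 ≈ 2831.1 m/s.

Δv ≈ 2.83 km/s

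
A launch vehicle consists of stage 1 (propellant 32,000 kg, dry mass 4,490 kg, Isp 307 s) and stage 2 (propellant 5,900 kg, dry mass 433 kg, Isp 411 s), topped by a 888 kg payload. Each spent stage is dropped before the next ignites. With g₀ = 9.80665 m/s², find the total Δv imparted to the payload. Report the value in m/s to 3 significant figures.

Δv ≈ 10800 m/s

Ignition mass of stage 1 = 32,000+4,490 + 5,900+433 + 888 = 43,711 kg.
Stage 1: m₀ = 43,711 kg, m_f = 43,711 − 32,000 = 11,711 kg; Δv = 307×9.80665×ln(3.732) = 3010.6×1.3171 ≈ 3965 m/s.
Stage 2: m₀ = 7,221 kg, m_f = 7,221 − 5,900 = 1,321 kg; Δv = 411×9.80665×ln(5.466) = 4030.5×1.6986 ≈ 6846 m/s.
Total Δv = 3965 + 6846 = 10811 m/s.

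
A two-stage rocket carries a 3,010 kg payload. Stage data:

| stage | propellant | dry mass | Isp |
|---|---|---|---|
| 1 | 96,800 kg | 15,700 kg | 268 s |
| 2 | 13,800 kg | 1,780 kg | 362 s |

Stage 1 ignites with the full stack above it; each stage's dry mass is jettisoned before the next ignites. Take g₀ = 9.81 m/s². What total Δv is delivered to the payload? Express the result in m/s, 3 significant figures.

Δv ≈ 8340 m/s

Ignition mass of stage 1 = 96,800+15,700 + 13,800+1,780 + 3,010 = 131,090 kg.
Stage 1: m₀ = 131,090 kg, m_f = 131,090 − 96,800 = 34,290 kg; Δv = 268×9.81×ln(3.823) = 2629.1×1.3410 ≈ 3526 m/s.
Stage 2: m₀ = 18,590 kg, m_f = 18,590 − 13,800 = 4,790 kg; Δv = 362×9.81×ln(3.881) = 3551.2×1.3561 ≈ 4816 m/s.
Total Δv = 3526 + 4816 = 8342 m/s.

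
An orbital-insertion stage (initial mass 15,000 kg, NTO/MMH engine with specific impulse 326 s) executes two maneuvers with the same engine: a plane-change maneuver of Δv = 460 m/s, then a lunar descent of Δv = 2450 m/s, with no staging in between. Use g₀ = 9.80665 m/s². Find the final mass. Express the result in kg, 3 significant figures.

v_e = Isp · g₀ = 326 × 9.80665 = 3197.0 m/s.
After the first burn: m = 15000 × exp(−460/3197.0) = 15000 × 0.86599 = 12,989.9 kg.
After the second burn: m = 12,989.9 × exp(−2450/3197.0) = 12,989.9 × 0.46471 = 6,036.54 kg.

final mass ≈ 6040 kg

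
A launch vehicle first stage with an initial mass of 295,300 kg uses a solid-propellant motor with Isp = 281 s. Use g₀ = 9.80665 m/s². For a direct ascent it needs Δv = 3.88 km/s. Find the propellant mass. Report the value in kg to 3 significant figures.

v_e = Isp · g₀ = 281 × 9.80665 = 2755.7 m/s.
From the ideal rocket equation, m₀/m_f = exp(Δv / v_e) = exp(3880 / 2755.7) = exp(1.4080) = 4.0878.
m_f = 295,300 / 4.0878 = 72,239.3 kg, so propellant = m₀ − m_f = 295,300 − 72,239.3 = 223,060.7 kg.

propellant mass ≈ 223000 kg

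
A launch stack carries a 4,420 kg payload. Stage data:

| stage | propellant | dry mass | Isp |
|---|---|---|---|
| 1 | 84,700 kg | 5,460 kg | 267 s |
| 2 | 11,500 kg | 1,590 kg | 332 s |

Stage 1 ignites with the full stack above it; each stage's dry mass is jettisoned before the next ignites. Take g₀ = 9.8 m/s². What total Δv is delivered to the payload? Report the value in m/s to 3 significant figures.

Δv ≈ 7520 m/s

Ignition mass of stage 1 = 84,700+5,460 + 11,500+1,590 + 4,420 = 107,670 kg.
Stage 1: m₀ = 107,670 kg, m_f = 107,670 − 84,700 = 22,970 kg; Δv = 267×9.8×ln(4.687) = 2616.6×1.5449 ≈ 4042 m/s.
Stage 2: m₀ = 17,510 kg, m_f = 17,510 − 11,500 = 6,010 kg; Δv = 332×9.8×ln(2.913) = 3253.6×1.0693 ≈ 3479 m/s.
Total Δv = 4042 + 3479 = 7521 m/s.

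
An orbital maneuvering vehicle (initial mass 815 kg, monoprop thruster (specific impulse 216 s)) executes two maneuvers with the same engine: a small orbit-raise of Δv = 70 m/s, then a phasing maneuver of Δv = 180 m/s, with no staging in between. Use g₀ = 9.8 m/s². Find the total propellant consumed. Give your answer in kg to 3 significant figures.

total propellant consumed ≈ 90.8 kg

v_e = Isp · g₀ = 216 × 9.8 = 2116.8 m/s.
After the first burn: m = 815 × exp(−70/2116.8) = 815 × 0.96747 = 788.488 kg.
After the second burn: m = 788.488 × exp(−180/2116.8) = 788.488 × 0.91848 = 724.21 kg.
Total propellant = m₀ − m_final = 815 − 724.21 = 90.79 kg.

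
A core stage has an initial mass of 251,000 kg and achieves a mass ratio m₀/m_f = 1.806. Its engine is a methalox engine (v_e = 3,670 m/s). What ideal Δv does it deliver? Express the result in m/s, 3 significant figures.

From the ideal rocket equation, Δv = v_e · ln(1.806) = 3670.0 × 0.5911 ≈ 2169.4 m/s.

Δv ≈ 2170 m/s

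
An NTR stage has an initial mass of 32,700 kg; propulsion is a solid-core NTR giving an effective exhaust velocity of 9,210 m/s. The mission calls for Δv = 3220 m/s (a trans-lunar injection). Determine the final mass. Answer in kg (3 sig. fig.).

final mass ≈ 23100 kg

Using Δv = v_e ln(m₀/m_f): m₀/m_f = exp(Δv / v_e) = exp(3220 / 9210.0) = exp(0.3496) = 1.4185.
m_f = m₀ / 1.4185 = 32,700 / 1.4185 = 23,052.5 kg.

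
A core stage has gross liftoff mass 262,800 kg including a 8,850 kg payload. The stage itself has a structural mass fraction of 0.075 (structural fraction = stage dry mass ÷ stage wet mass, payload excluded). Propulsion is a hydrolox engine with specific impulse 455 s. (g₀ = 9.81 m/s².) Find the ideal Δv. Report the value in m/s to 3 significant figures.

Stage wet mass = m₀ − payload = 262,800 − 8,850 = 253,950 kg.
Stage dry mass = ε × stage wet mass = 0.075 × 253,950 = 19,046.3 kg.
Burnout mass m_f = stage dry + payload = 19,046.3 + 8,850 = 27,896.3 kg.
v_e = Isp · g₀ = 455 × 9.81 = 4463.6 m/s.
Using Δv = v_e ln(m₀/m_f): Δv = v_e · ln(262,800/27,896.3) = 4463.6 × ln(9.421) = 4463.6 × 2.2429 ≈ 10011 m/s.

Δv ≈ 10000 m/s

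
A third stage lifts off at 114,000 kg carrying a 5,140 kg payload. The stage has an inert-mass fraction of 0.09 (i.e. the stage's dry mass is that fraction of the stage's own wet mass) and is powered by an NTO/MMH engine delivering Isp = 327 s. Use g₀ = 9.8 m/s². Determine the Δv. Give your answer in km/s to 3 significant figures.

Δv ≈ 6.51 km/s

Stage wet mass = m₀ − payload = 114,000 − 5,140 = 108,860 kg.
Stage dry mass = ε × stage wet mass = 0.09 × 108,860 = 9,797.4 kg.
Burnout mass m_f = stage dry + payload = 9,797.4 + 5,140 = 14,937.4 kg.
v_e = Isp · g₀ = 327 × 9.8 = 3204.6 m/s.
Δv = v_e · ln(114,000/14,937.4) = 3204.6 × ln(7.632) = 3204.6 × 2.0323 ≈ 6513 m/s.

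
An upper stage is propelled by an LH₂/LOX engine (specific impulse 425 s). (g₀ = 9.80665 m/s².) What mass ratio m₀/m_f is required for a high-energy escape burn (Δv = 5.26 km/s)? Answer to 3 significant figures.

v_e = Isp · g₀ = 425 × 9.80665 = 4167.8 m/s.
m₀/m_f = exp(Δv / v_e) = exp(5260 / 4167.8) = exp(1.2620) = 3.5327.

mass ratio ≈ 3.53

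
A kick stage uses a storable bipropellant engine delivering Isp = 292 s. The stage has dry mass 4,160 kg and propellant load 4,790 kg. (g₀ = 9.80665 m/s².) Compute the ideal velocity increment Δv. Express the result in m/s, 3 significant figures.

v_e = Isp · g₀ = 292 × 9.80665 = 2863.5 m/s.
m₀ = m_dry + m_prop = 4,160 + 4,790 = 8,950 kg.
Using Δv = v_e ln(m₀/m_f): Δv = v_e · ln(m₀/m_f) = 2863.5 × ln(2.151) = 2863.5 × 0.7661 ≈ 2193.9 m/s.

Δv ≈ 2190 m/s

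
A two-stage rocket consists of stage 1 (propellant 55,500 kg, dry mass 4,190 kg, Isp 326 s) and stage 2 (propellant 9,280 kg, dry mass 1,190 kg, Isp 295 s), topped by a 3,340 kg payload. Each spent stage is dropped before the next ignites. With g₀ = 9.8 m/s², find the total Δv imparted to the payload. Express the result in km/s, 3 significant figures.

Ignition mass of stage 1 = 55,500+4,190 + 9,280+1,190 + 3,340 = 73,500 kg.
Stage 1: m₀ = 73,500 kg, m_f = 73,500 − 55,500 = 18,000 kg; Δv = 326×9.8×ln(4.083) = 3194.8×1.4069 ≈ 4495 m/s.
Stage 2: m₀ = 13,810 kg, m_f = 13,810 − 9,280 = 4,530 kg; Δv = 295×9.8×ln(3.049) = 2891.0×1.1147 ≈ 3223 m/s.
Total Δv = 4495 + 3223 = 7718 m/s.

Δv ≈ 7.72 km/s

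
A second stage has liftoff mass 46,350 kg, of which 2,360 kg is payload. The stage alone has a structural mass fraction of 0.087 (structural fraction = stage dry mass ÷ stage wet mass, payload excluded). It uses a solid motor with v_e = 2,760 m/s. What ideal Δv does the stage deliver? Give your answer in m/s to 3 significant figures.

Δv ≈ 5560 m/s

Stage wet mass = m₀ − payload = 46,350 − 2,360 = 43,990 kg.
Stage dry mass = ε × stage wet mass = 0.087 × 43,990 = 3,827.13 kg.
Burnout mass m_f = stage dry + payload = 3,827.13 + 2,360 = 6,187.13 kg.
Δv = v_e · ln(46,350/6,187.13) = 2760.0 × ln(7.491) = 2760.0 × 2.0137 ≈ 5558 m/s.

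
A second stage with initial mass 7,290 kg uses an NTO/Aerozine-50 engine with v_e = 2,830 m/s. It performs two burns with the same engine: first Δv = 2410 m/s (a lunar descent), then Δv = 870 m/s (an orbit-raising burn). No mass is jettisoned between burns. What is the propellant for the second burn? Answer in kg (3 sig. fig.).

propellant for the second burn ≈ 823 kg

After the first burn: m = 7290 × exp(−2410/2830.0) = 7290 × 0.42674 = 3,110.93 kg.
After the second burn: m = 3,110.93 × exp(−870/2830.0) = 3,110.93 × 0.73534 = 2,287.59 kg.
Second-burn propellant = 3,110.93 − 2,287.59 = 823.34 kg.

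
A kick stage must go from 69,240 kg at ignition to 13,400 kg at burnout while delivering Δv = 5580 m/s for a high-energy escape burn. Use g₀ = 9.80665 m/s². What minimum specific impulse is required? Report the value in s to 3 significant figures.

ln(m₀/m_f) = ln(69240/13400) = ln(5.167) = 1.6423.
Rocket equation: v_e = Δv / ln(m₀/m_f) = 5580 / 1.6423 = 3397.6 m/s.
Isp = v_e / g₀ = 3397.6 / 9.80665 = 346.5 s.

Isp ≈ 346 s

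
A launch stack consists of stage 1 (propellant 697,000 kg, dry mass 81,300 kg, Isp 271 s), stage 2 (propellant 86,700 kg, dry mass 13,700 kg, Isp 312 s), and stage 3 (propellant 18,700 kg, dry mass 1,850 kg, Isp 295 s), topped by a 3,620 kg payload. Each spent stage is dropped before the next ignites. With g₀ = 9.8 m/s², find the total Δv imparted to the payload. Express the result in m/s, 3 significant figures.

Ignition mass of stage 1 = 697,000+81,300 + 86,700+13,700 + 18,700+1,850 + 3,620 = 902,870 kg.
Stage 1: m₀ = 902,870 kg, m_f = 902,870 − 697,000 = 205,870 kg; Δv = 271×9.8×ln(4.386) = 2655.8×1.4783 ≈ 3926 m/s.
Stage 2: m₀ = 124,570 kg, m_f = 124,570 − 86,700 = 37,870 kg; Δv = 312×9.8×ln(3.289) = 3057.6×1.1907 ≈ 3641 m/s.
Stage 3: m₀ = 24,170 kg, m_f = 24,170 − 18,700 = 5,470 kg; Δv = 295×9.8×ln(4.419) = 2891.0×1.4858 ≈ 4296 m/s.
Total Δv = 3926 + 3641 + 4296 = 11863 m/s.

Δv ≈ 11900 m/s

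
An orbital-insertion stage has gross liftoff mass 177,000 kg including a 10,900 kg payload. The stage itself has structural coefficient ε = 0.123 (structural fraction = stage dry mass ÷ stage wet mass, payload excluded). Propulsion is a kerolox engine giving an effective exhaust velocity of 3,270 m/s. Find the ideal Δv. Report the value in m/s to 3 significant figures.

Δv ≈ 5660 m/s

Stage wet mass = m₀ − payload = 177,000 − 10,900 = 166,100 kg.
Stage dry mass = ε × stage wet mass = 0.123 × 166,100 = 20,430.3 kg.
Burnout mass m_f = stage dry + payload = 20,430.3 + 10,900 = 31,330.3 kg.
By the Tsiolkovsky rocket equation, Δv = v_e · ln(177,000/31,330.3) = 3270.0 × ln(5.649) = 3270.0 × 1.7316 ≈ 5662 m/s.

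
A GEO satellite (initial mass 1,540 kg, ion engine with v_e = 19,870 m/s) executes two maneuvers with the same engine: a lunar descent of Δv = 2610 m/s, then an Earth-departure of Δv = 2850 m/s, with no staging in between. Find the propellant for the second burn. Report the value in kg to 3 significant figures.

After the first burn: m = 1540 × exp(−2610/19870.0) = 1540 × 0.87691 = 1,350.44 kg.
After the second burn: m = 1,350.44 × exp(−2850/19870.0) = 1,350.44 × 0.86638 = 1,169.99 kg.
Second-burn propellant = 1,350.44 − 1,169.99 = 180.45 kg.

propellant for the second burn ≈ 180 kg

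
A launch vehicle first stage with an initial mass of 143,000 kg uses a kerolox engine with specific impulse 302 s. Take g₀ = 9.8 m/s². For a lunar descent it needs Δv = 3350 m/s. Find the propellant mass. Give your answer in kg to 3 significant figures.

propellant mass ≈ 96900 kg

v_e = Isp · g₀ = 302 × 9.8 = 2959.6 m/s.
m₀/m_f = exp(Δv / v_e) = exp(3350 / 2959.6) = exp(1.1319) = 3.1016.
m_f = 143,000 / 3.1016 = 46,105.2 kg, so propellant = m₀ − m_f = 143,000 − 46,105.2 = 96,894.8 kg.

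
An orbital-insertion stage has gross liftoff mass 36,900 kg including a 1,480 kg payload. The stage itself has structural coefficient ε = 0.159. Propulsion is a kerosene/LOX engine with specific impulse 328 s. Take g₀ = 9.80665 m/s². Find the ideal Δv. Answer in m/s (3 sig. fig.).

Δv ≈ 5300 m/s

Stage wet mass = m₀ − payload = 36,900 − 1,480 = 35,420 kg.
Stage dry mass = ε × stage wet mass = 0.159 × 35,420 = 5,631.78 kg.
Burnout mass m_f = stage dry + payload = 5,631.78 + 1,480 = 7,111.78 kg.
v_e = Isp · g₀ = 328 × 9.80665 = 3216.6 m/s.
Δv = v_e · ln(36,900/7,111.78) = 3216.6 × ln(5.189) = 3216.6 × 1.6465 ≈ 5296 m/s.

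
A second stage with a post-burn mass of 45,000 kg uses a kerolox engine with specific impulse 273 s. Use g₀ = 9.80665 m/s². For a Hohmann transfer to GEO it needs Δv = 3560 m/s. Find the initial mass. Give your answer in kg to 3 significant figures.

v_e = Isp · g₀ = 273 × 9.80665 = 2677.2 m/s.
Rocket equation: m₀/m_f = exp(Δv / v_e) = exp(3560 / 2677.2) = exp(1.3297) = 3.7801.
m₀ = m_f × 3.7801 = 45,000 × 3.7801 = 170,105 kg.

initial mass ≈ 170000 kg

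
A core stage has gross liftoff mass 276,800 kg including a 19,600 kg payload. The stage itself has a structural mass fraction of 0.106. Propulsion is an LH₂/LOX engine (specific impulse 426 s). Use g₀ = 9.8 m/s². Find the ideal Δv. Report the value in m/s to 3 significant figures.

Stage wet mass = m₀ − payload = 276,800 − 19,600 = 257,200 kg.
Stage dry mass = ε × stage wet mass = 0.106 × 257,200 = 27,263.2 kg.
Burnout mass m_f = stage dry + payload = 27,263.2 + 19,600 = 46,863.2 kg.
v_e = Isp · g₀ = 426 × 9.8 = 4174.8 m/s.
Δv = v_e · ln(276,800/46,863.2) = 4174.8 × ln(5.907) = 4174.8 × 1.7761 ≈ 7415 m/s.

Δv ≈ 7410 m/s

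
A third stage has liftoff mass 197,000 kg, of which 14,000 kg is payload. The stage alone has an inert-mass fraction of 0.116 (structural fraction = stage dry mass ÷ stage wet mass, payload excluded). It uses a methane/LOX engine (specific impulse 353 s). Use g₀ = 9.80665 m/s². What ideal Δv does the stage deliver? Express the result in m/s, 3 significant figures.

Stage wet mass = m₀ − payload = 197,000 − 14,000 = 183,000 kg.
Stage dry mass = ε × stage wet mass = 0.116 × 183,000 = 21,228 kg.
Burnout mass m_f = stage dry + payload = 21,228 + 14,000 = 35,228 kg.
v_e = Isp · g₀ = 353 × 9.80665 = 3461.7 m/s.
Δv = v_e · ln(197,000/35,228) = 3461.7 × ln(5.592) = 3461.7 × 1.7214 ≈ 5959 m/s.

Δv ≈ 5960 m/s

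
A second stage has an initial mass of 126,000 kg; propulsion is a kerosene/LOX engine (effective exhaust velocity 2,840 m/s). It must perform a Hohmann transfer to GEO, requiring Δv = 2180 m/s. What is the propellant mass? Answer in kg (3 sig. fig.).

propellant mass ≈ 67500 kg

From the ideal rocket equation, m₀/m_f = exp(Δv / v_e) = exp(2180 / 2840.0) = exp(0.7676) = 2.1546.
m_f = 126,000 / 2.1546 = 58,479.5 kg, so propellant = m₀ − m_f = 126,000 − 58,479.5 = 67,520.5 kg.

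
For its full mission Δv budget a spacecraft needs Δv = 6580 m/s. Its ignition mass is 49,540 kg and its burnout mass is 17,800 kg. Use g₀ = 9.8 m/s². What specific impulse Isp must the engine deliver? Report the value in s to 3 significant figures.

ln(m₀/m_f) = ln(49540/17800) = ln(2.783) = 1.0236.
From the ideal rocket equation, v_e = Δv / ln(m₀/m_f) = 6580 / 1.0236 = 6428.4 m/s.
Isp = v_e / g₀ = 6428.4 / 9.8 = 656.0 s.

Isp ≈ 656 s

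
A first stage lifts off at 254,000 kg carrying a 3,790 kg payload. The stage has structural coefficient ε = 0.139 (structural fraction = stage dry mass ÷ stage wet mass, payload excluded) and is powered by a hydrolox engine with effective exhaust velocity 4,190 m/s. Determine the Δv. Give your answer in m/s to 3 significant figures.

Δv ≈ 7900 m/s

Stage wet mass = m₀ − payload = 254,000 − 3,790 = 250,210 kg.
Stage dry mass = ε × stage wet mass = 0.139 × 250,210 = 34,779.2 kg.
Burnout mass m_f = stage dry + payload = 34,779.2 + 3,790 = 38,569.2 kg.
Δv = v_e · ln(254,000/38,569.2) = 4190.0 × ln(6.586) = 4190.0 × 1.8849 ≈ 7898 m/s.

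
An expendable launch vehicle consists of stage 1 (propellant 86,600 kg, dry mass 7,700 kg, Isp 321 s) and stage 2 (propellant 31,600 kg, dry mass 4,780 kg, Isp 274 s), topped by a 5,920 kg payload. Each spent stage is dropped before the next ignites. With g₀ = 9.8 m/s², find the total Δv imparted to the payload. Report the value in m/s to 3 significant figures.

Δv ≈ 6850 m/s

Ignition mass of stage 1 = 86,600+7,700 + 31,600+4,780 + 5,920 = 136,600 kg.
Stage 1: m₀ = 136,600 kg, m_f = 136,600 − 86,600 = 50,000 kg; Δv = 321×9.8×ln(2.732) = 3145.8×1.0050 ≈ 3162 m/s.
Stage 2: m₀ = 42,300 kg, m_f = 42,300 − 31,600 = 10,700 kg; Δv = 274×9.8×ln(3.953) = 2685.2×1.3745 ≈ 3691 m/s.
Total Δv = 3162 + 3691 = 6853 m/s.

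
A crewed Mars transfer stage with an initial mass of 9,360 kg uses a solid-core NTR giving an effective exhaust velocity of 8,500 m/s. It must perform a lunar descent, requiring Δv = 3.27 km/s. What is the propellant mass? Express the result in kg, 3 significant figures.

propellant mass ≈ 2990 kg

By the Tsiolkovsky rocket equation, m₀/m_f = exp(Δv / v_e) = exp(3270 / 8500.0) = exp(0.3847) = 1.4692.
m_f = 9,360 / 1.4692 = 6,370.81 kg, so propellant = m₀ − m_f = 9,360 − 6,370.81 = 2,989.19 kg.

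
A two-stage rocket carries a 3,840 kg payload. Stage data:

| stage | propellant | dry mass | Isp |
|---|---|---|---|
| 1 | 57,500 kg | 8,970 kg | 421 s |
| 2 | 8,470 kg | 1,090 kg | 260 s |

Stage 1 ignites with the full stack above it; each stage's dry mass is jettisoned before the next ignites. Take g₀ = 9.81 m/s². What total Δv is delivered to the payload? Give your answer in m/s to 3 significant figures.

Ignition mass of stage 1 = 57,500+8,970 + 8,470+1,090 + 3,840 = 79,870 kg.
Stage 1: m₀ = 79,870 kg, m_f = 79,870 − 57,500 = 22,370 kg; Δv = 421×9.81×ln(3.57) = 4130.0×1.2727 ≈ 5256 m/s.
Stage 2: m₀ = 13,400 kg, m_f = 13,400 − 8,470 = 4,930 kg; Δv = 260×9.81×ln(2.718) = 2550.6×0.9999 ≈ 2550 m/s.
Total Δv = 5256 + 2550 = 7806 m/s.

Δv ≈ 7810 m/s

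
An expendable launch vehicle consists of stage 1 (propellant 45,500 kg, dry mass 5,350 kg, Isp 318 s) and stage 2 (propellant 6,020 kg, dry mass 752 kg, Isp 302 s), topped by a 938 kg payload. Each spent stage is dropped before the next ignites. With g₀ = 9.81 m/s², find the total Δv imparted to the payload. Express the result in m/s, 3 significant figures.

Δv ≈ 9180 m/s

Ignition mass of stage 1 = 45,500+5,350 + 6,020+752 + 938 = 58,560 kg.
Stage 1: m₀ = 58,560 kg, m_f = 58,560 − 45,500 = 13,060 kg; Δv = 318×9.81×ln(4.484) = 3119.6×1.5005 ≈ 4681 m/s.
Stage 2: m₀ = 7,710 kg, m_f = 7,710 − 6,020 = 1,690 kg; Δv = 302×9.81×ln(4.562) = 2962.6×1.5178 ≈ 4497 m/s.
Total Δv = 4681 + 4497 = 9178 m/s.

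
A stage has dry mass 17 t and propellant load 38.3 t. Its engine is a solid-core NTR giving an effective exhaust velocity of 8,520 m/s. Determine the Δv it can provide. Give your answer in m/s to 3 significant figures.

Δv ≈ 10000 m/s

m₀ = m_dry + m_prop = 17 + 38.3 = 55.3 t.
Using Δv = v_e ln(m₀/m_f): Δv = v_e · ln(m₀/m_f) = 8520.0 × ln(3.253) = 8520.0 × 1.1796 ≈ 10049.8 m/s.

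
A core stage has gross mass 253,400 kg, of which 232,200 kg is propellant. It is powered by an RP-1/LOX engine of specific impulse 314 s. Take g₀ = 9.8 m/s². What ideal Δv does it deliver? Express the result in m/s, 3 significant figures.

v_e = Isp · g₀ = 314 × 9.8 = 3077.2 m/s.
m_f = m₀ − m_prop = 253,400 − 232,200 = 21,200 kg.
Δv = v_e · ln(m₀/m_f) = 3077.2 × ln(11.95) = 3077.2 × 2.4810 ≈ 7634.4 m/s.

Δv ≈ 7630 m/s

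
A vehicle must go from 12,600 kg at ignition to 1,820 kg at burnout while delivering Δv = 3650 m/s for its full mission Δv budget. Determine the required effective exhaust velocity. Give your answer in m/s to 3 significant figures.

v_e ≈ 1890 m/s

ln(m₀/m_f) = ln(12600/1820) = ln(6.923) = 1.9349.
v_e = Δv / ln(m₀/m_f) = 3650 / 1.9349 = 1886.4 m/s.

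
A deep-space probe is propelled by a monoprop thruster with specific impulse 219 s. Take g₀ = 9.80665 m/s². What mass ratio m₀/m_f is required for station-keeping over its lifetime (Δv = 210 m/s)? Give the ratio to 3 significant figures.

v_e = Isp · g₀ = 219 × 9.80665 = 2147.7 m/s.
m₀/m_f = exp(Δv / v_e) = exp(210 / 2147.7) = exp(0.0978) = 1.1027.

mass ratio ≈ 1.10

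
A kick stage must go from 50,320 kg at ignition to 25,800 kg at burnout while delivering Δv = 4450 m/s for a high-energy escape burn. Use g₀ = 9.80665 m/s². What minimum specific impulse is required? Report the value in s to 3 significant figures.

ln(m₀/m_f) = ln(50320/25800) = ln(1.95) = 0.6680.
Using Δv = v_e ln(m₀/m_f): v_e = Δv / ln(m₀/m_f) = 4450 / 0.6680 = 6661.4 m/s.
Isp = v_e / g₀ = 6661.4 / 9.80665 = 679.3 s.

Isp ≈ 679 s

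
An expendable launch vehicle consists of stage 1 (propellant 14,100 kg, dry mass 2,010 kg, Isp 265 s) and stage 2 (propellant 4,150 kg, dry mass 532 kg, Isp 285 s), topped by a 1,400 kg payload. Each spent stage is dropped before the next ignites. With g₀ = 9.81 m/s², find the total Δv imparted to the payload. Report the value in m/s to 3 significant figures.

Δv ≈ 5830 m/s

Ignition mass of stage 1 = 14,100+2,010 + 4,150+532 + 1,400 = 22,192 kg.
Stage 1: m₀ = 22,192 kg, m_f = 22,192 − 14,100 = 8,092 kg; Δv = 265×9.81×ln(2.742) = 2599.7×1.0089 ≈ 2623 m/s.
Stage 2: m₀ = 6,082 kg, m_f = 6,082 − 4,150 = 1,932 kg; Δv = 285×9.81×ln(3.148) = 2795.9×1.1468 ≈ 3206 m/s.
Total Δv = 2623 + 3206 = 5829 m/s.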